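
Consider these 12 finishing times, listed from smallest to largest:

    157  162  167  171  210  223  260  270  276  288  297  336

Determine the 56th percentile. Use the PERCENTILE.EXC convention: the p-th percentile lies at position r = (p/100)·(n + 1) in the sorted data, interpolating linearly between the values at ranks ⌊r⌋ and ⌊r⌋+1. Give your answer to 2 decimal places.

n = 12.
r = (56/100)·(12 + 1) = 7.28.
Rank 7 is 260 and rank 8 is 270.
Interpolate: 260 + 0.28·(270 − 260) = 260 + 0.28·10 = 262.8.

262.80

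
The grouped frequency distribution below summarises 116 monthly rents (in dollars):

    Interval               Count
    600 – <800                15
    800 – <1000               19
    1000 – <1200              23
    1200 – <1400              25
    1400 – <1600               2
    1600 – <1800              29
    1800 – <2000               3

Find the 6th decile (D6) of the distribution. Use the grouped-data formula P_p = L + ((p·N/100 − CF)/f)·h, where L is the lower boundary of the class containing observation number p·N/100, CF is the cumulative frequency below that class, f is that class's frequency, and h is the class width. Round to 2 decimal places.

1300.80

N = 116; target position k = 60/100 · 116 = 69.6.
Cumulative frequencies: 15, 34, 57, 82, 84, 113, 116.
Observation 69.6 falls in the class 1200 – <1400.
L = 1200, CF = 57, f = 25, h = 200.
P60 = 1200 + ((69.6 − 57)/25)·200 = 1200 + 100.8 = 1300.8.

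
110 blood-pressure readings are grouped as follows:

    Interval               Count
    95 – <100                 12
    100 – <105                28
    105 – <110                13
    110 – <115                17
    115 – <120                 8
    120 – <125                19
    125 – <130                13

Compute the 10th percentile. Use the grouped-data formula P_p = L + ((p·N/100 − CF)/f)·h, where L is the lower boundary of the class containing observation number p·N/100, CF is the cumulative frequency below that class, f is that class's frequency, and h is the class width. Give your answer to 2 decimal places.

N = 110; target position k = 10/100 · 110 = 11.
Cumulative frequencies: 12, 40, 53, 70, 78, 97, 110.
Observation 11 falls in the class 95 – <100.
L = 95, CF = 0, f = 12, h = 5.
P10 = 95 + ((11 − 0)/12)·5 = 95 + 4.58333 = 99.5833.

99.58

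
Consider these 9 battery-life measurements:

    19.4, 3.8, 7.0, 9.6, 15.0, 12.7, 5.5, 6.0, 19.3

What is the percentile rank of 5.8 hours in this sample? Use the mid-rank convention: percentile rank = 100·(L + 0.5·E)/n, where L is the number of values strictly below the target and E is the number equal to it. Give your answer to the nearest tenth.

22.2

Sorted: 3.8, 5.5, 6.0, 7.0, 9.6, 12.7, 15.0, 19.3, 19.4.
Count below 5.8: L = 2; count equal: E = 0; n = 9.
Percentile rank = 100·(2 + 0.5·0)/9 = 100·2/9 = 22.22.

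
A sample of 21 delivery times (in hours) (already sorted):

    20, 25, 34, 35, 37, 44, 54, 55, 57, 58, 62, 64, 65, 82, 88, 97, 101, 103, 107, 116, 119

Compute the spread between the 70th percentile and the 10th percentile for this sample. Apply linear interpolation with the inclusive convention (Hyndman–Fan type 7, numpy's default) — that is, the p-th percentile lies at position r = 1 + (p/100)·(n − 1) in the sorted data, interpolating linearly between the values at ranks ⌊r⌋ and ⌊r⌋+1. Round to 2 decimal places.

n = 21.
P10: r = 3 (integer) → 34.
P70: r = 15 (integer) → 88.
Difference: 88 − 34 = 54.

54.00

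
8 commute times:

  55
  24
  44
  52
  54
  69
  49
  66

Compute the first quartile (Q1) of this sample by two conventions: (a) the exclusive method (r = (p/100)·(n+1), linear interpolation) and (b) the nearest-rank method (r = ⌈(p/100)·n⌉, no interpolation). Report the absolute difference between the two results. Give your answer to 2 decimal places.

Sorted: 24, 44, 49, 52, 54, 55, 66, 69.
n = 8.
(a) r = 2.25; between ranks 2 (44) and 3 (49): 45.25.
(b) the nearest-rank method: rank 2 → 44.
|45.25 − 44| = 1.25.

1.25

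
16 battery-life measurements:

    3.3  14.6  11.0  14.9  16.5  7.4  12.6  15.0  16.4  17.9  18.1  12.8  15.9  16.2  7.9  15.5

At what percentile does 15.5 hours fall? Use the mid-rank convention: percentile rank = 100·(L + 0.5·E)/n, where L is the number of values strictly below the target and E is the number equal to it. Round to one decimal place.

Sorted: 3.3, 7.4, 7.9, 11.0, 12.6, 12.8, 14.6, 14.9, 15.0, 15.5, 15.9, 16.2, 16.4, 16.5, 17.9, 18.1.
Count below 15.5: L = 9; count equal: E = 1; n = 16.
Percentile rank = 100·(9 + 0.5·1)/16 = 100·9.5/16 = 59.38.

59.4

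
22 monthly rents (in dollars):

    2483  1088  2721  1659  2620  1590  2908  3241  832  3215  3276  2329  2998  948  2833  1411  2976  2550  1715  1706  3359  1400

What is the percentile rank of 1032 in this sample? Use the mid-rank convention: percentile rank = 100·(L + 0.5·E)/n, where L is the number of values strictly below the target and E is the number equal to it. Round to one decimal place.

9.1

Sorted: 832, 948, 1088, 1400, 1411, 1590, 1659, 1706, 1715, 2329, 2483, 2550, 2620, 2721, 2833, 2908, 2976, 2998, 3215, 3241, 3276, 3359.
Count below 1032: L = 2; count equal: E = 0; n = 22.
Percentile rank = 100·(2 + 0.5·0)/22 = 100·2/22 = 9.091.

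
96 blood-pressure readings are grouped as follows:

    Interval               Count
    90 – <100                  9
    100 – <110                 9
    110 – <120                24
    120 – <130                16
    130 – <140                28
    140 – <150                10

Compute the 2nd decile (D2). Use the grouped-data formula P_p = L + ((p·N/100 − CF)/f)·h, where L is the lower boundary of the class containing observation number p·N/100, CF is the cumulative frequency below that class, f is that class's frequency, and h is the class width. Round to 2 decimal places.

N = 96; target position k = 20/100 · 96 = 19.2.
Cumulative frequencies: 9, 18, 42, 58, 86, 96.
Observation 19.2 falls in the class 110 – <120.
L = 110, CF = 18, f = 24, h = 10.
P20 = 110 + ((19.2 − 18)/24)·10 = 110 + 0.5 = 110.5.

110.50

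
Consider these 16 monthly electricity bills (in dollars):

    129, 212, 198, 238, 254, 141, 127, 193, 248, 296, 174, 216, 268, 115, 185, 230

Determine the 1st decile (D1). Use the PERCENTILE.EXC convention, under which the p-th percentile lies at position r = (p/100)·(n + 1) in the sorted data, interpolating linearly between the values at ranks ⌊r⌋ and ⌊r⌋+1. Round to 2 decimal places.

123.40

Sorted: 115, 127, 129, 141, 174, 185, 193, 198, 212, 216, 230, 238, 248, 254, 268, 296.
n = 16.
r = (10/100)·(16 + 1) = 1.7.
Rank 1 is 115 and rank 2 is 127.
Interpolate: 115 + 0.7·(127 − 115) = 115 + 0.7·12 = 123.4.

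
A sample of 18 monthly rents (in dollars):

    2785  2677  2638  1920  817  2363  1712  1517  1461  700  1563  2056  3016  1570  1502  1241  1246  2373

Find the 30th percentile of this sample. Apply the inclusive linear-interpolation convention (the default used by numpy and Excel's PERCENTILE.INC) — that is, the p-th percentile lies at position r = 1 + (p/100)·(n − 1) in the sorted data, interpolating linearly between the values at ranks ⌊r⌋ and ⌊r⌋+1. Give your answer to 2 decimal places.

Sorted: 700, 817, 1241, 1246, 1461, 1502, 1517, 1563, 1570, 1712, 1920, 2056, 2363, 2373, 2638, 2677, 2785, 3016.
n = 18.
r = 1 + (30/100)·(18 − 1) = 1 + 5.1 = 6.1.
Rank 6 is 1502 and rank 7 is 1517.
Interpolate: 1502 + 0.1·(1517 − 1502) = 1502 + 0.1·15 = 1503.5.

1503.50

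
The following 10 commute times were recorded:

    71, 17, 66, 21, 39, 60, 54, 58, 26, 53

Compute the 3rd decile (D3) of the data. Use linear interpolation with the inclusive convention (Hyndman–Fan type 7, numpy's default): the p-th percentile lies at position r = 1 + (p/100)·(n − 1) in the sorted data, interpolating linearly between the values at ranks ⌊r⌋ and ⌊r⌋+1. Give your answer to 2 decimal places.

Sorted: 17, 21, 26, 39, 53, 54, 58, 60, 66, 71.
n = 10.
r = 1 + (30/100)·(10 − 1) = 1 + 2.7 = 3.7.
Rank 3 is 26 and rank 4 is 39.
Interpolate: 26 + 0.7·(39 − 26) = 26 + 0.7·13 = 35.1.

35.10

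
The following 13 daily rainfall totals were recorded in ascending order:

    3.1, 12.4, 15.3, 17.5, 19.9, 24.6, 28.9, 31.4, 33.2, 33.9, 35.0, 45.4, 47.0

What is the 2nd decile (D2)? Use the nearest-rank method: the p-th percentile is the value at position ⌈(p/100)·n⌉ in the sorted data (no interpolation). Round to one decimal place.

n = 13.
Position = ⌈20/100 · 13⌉ = ⌈2.6⌉ = 3.
The value at rank 3 is 15.3.

15.3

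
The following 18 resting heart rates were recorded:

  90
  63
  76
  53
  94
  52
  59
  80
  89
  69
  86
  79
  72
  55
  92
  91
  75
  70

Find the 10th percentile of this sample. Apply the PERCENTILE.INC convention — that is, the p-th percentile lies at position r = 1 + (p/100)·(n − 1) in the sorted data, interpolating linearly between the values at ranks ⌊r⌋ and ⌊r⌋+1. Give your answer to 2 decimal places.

Sorted: 52, 53, 55, 59, 63, 69, 70, 72, 75, 76, 79, 80, 86, 89, 90, 91, 92, 94.
n = 18.
r = 1 + (10/100)·(18 − 1) = 1 + 1.7 = 2.7.
Rank 2 is 53 and rank 3 is 55.
Interpolate: 53 + 0.7·(55 − 53) = 53 + 0.7·2 = 54.4.

54.40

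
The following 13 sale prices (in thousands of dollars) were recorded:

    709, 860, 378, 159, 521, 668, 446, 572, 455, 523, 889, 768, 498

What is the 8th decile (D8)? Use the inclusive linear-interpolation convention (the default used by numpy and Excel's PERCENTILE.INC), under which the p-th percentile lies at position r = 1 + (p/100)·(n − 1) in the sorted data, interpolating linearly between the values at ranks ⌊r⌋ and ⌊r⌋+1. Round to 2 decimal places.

Sorted: 159, 378, 446, 455, 498, 521, 523, 572, 668, 709, 768, 860, 889.
n = 13.
r = 1 + (80/100)·(13 − 1) = 1 + 9.6 = 10.6.
Rank 10 is 709 and rank 11 is 768.
Interpolate: 709 + 0.6·(768 − 709) = 709 + 0.6·59 = 744.4.

744.40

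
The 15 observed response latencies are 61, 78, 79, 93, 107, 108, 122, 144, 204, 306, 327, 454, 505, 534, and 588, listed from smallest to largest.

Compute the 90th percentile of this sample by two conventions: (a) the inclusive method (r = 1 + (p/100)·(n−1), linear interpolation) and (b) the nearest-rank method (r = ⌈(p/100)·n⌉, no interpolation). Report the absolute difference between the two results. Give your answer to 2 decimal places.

n = 15.
(a) r = 13.6; between ranks 13 (505) and 14 (534): 522.4.
(b) the nearest-rank method: rank 14 → 534.
|522.4 − 534| = 11.6.

11.60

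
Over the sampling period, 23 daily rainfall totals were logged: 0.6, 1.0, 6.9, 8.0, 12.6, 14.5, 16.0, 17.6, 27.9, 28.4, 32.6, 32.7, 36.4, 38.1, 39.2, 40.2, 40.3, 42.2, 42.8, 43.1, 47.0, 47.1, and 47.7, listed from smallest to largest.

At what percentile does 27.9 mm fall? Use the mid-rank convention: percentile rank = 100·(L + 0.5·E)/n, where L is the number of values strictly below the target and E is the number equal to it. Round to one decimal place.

Count below 27.9: L = 8; count equal: E = 1; n = 23.
Percentile rank = 100·(8 + 0.5·1)/23 = 100·8.5/23 = 36.96.

37.0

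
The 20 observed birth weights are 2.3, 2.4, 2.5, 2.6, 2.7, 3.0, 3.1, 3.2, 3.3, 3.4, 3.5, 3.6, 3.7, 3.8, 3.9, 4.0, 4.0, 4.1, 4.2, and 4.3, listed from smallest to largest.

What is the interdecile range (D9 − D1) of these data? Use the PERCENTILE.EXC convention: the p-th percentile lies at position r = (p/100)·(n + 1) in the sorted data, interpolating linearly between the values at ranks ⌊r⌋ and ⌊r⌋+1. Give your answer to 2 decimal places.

n = 20.
P10: r = 2.1; ranks 2–3 are 2.4, 2.5; interpolating gives 2.41.
P90: r = 18.9; ranks 18–19 are 4.1, 4.2; interpolating gives 4.19.
Difference: 4.19 − 2.41 = 1.78.

1.78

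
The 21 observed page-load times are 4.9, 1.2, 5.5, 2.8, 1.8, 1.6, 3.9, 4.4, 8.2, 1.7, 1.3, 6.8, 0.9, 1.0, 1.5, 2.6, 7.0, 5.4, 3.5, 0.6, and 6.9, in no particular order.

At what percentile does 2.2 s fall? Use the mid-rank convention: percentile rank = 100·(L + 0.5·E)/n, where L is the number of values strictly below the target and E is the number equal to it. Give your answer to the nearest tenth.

42.9

Sorted: 0.6, 0.9, 1.0, 1.2, 1.3, 1.5, 1.6, 1.7, 1.8, 2.6, 2.8, 3.5, 3.9, 4.4, 4.9, 5.4, 5.5, 6.8, 6.9, 7.0, 8.2.
Count below 2.2: L = 9; count equal: E = 0; n = 21.
Percentile rank = 100·(9 + 0.5·0)/21 = 100·9/21 = 42.86.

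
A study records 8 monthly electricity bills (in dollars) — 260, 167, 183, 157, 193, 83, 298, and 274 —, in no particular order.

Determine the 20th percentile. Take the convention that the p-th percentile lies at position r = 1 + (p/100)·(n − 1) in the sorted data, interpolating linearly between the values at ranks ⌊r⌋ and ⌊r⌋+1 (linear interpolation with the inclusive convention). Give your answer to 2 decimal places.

161.00

Sorted: 83, 157, 167, 183, 193, 260, 274, 298.
n = 8.
r = 1 + (20/100)·(8 − 1) = 1 + 1.4 = 2.4.
Rank 2 is 157 and rank 3 is 167.
Interpolate: 157 + 0.4·(167 − 157) = 157 + 0.4·10 = 161.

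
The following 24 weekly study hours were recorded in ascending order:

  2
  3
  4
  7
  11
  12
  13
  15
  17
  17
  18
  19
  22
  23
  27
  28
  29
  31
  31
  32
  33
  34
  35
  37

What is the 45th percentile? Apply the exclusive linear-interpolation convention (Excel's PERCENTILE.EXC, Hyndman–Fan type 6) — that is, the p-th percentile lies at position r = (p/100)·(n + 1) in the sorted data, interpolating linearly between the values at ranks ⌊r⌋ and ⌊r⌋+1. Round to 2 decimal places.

18.25

n = 24.
r = (45/100)·(24 + 1) = 11.25.
Rank 11 is 18 and rank 12 is 19.
Interpolate: 18 + 0.25·(19 − 18) = 18 + 0.25·1 = 18.25.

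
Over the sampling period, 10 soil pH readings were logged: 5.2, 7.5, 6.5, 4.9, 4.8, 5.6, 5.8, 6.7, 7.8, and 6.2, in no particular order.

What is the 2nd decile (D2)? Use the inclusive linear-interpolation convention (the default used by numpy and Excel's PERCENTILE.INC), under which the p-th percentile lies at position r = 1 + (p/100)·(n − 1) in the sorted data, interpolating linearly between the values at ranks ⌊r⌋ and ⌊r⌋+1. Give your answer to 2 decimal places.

Sorted: 4.8, 4.9, 5.2, 5.6, 5.8, 6.2, 6.5, 6.7, 7.5, 7.8.
n = 10.
r = 1 + (20/100)·(10 − 1) = 1 + 1.8 = 2.8.
Rank 2 is 4.9 and rank 3 is 5.2.
Interpolate: 4.9 + 0.8·(5.2 − 4.9) = 4.9 + 0.8·0.3 = 5.14.

5.14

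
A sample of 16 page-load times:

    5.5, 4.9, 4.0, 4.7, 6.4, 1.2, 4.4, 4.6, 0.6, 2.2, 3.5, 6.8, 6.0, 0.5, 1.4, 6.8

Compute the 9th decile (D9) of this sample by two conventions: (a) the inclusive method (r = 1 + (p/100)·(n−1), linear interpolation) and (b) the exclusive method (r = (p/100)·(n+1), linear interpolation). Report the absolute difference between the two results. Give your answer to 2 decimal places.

Sorted: 0.5, 0.6, 1.2, 1.4, 2.2, 3.5, 4.0, 4.4, 4.6, 4.7, 4.9, 5.5, 6.0, 6.4, 6.8, 6.8.
n = 16.
(a) r = 14.5; between ranks 14 (6.4) and 15 (6.8): 6.6.
(b) r = 15.3; between ranks 15 (6.8) and 16 (6.8): 6.8.
|6.6 − 6.8| = 0.2.

0.20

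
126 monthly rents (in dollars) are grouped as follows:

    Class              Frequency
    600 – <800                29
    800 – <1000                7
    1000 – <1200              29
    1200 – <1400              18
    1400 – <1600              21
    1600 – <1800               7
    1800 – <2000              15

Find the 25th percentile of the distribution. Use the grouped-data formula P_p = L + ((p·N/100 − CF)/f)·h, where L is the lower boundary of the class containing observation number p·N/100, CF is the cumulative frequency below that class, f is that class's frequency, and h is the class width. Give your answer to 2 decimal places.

N = 126; target position k = 25/100 · 126 = 31.5.
Cumulative frequencies: 29, 36, 65, 83, 104, 111, 126.
Observation 31.5 falls in the class 800 – <1000.
L = 800, CF = 29, f = 7, h = 200.
P25 = 800 + ((31.5 − 29)/7)·200 = 800 + 71.4286 = 871.429.

871.43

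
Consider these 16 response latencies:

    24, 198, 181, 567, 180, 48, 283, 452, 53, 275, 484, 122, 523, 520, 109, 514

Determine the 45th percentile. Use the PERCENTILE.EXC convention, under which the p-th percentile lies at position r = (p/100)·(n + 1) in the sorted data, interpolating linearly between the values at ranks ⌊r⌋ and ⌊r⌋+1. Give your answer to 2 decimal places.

192.05

Sorted: 24, 48, 53, 109, 122, 180, 181, 198, 275, 283, 452, 484, 514, 520, 523, 567.
n = 16.
r = (45/100)·(16 + 1) = 7.65.
Rank 7 is 181 and rank 8 is 198.
Interpolate: 181 + 0.65·(198 − 181) = 181 + 0.65·17 = 192.05.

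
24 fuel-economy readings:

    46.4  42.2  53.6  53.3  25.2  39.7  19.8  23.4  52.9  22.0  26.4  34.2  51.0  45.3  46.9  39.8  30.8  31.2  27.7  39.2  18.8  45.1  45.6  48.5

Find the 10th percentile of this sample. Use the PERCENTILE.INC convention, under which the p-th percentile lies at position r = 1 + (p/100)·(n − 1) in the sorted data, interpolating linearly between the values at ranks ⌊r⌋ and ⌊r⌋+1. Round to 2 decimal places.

22.42

Sorted: 18.8, 19.8, 22.0, 23.4, 25.2, 26.4, 27.7, 30.8, 31.2, 34.2, 39.2, 39.7, 39.8, 42.2, 45.1, 45.3, 45.6, 46.4, 46.9, 48.5, 51.0, 52.9, 53.3, 53.6.
n = 24.
r = 1 + (10/100)·(24 − 1) = 1 + 2.3 = 3.3.
Rank 3 is 22.0 and rank 4 is 23.4.
Interpolate: 22.0 + 0.3·(23.4 − 22.0) = 22.0 + 0.3·1.4 = 22.42.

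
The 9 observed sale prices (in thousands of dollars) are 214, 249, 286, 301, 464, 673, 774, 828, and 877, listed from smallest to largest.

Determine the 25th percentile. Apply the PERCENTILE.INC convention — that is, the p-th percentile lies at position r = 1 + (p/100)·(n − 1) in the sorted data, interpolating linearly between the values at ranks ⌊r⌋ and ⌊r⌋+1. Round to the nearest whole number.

286

n = 9.
r = 1 + (25/100)·(9 − 1) = 1 + 2 = 3.
r is an integer, so P25 is the value at rank 3: 286.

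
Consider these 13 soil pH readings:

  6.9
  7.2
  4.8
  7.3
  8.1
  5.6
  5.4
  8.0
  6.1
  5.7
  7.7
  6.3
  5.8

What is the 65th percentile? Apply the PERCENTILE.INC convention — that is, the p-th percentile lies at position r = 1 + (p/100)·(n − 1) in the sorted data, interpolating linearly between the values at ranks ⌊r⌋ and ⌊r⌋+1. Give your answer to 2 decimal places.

7.14

Sorted: 4.8, 5.4, 5.6, 5.7, 5.8, 6.1, 6.3, 6.9, 7.2, 7.3, 7.7, 8.0, 8.1.
n = 13.
r = 1 + (65/100)·(13 − 1) = 1 + 7.8 = 8.8.
Rank 8 is 6.9 and rank 9 is 7.2.
Interpolate: 6.9 + 0.8·(7.2 − 6.9) = 6.9 + 0.8·0.3 = 7.14.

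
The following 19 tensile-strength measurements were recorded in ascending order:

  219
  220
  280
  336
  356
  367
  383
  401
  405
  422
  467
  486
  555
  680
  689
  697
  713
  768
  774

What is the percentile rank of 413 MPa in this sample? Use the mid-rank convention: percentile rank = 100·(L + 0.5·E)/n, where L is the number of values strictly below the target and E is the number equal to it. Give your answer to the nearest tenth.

47.4

Count below 413: L = 9; count equal: E = 0; n = 19.
Percentile rank = 100·(9 + 0.5·0)/19 = 100·9/19 = 47.37.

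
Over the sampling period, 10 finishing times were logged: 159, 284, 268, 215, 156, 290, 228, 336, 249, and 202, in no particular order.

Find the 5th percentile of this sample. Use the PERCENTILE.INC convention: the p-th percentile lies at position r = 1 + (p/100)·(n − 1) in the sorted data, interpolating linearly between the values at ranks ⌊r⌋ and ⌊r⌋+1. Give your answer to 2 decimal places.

157.35

Sorted: 156, 159, 202, 215, 228, 249, 268, 284, 290, 336.
n = 10.
r = 1 + (5/100)·(10 − 1) = 1 + 0.45 = 1.45.
Rank 1 is 156 and rank 2 is 159.
Interpolate: 156 + 0.45·(159 − 156) = 156 + 0.45·3 = 157.35.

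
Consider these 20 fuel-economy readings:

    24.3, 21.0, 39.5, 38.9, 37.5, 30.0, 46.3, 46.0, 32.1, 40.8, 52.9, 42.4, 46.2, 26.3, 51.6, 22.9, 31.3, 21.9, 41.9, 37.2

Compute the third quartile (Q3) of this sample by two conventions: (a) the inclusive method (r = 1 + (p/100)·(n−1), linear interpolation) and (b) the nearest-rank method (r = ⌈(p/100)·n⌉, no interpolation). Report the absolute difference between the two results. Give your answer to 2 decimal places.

0.90

Sorted: 21.0, 21.9, 22.9, 24.3, 26.3, 30.0, 31.3, 32.1, 37.2, 37.5, 38.9, 39.5, 40.8, 41.9, 42.4, 46.0, 46.2, 46.3, 51.6, 52.9.
n = 20.
(a) r = 15.25; between ranks 15 (42.4) and 16 (46.0): 43.3.
(b) the nearest-rank method: rank 15 → 42.4.
|43.3 − 42.4| = 0.9.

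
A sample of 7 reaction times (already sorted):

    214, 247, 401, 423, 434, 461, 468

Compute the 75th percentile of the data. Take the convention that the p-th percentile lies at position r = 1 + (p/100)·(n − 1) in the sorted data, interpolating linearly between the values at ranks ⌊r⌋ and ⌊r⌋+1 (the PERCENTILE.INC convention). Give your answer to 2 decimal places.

n = 7.
r = 1 + (75/100)·(7 − 1) = 1 + 4.5 = 5.5.
Rank 5 is 434 and rank 6 is 461.
Interpolate: 434 + 0.5·(461 − 434) = 434 + 0.5·27 = 447.5.

447.50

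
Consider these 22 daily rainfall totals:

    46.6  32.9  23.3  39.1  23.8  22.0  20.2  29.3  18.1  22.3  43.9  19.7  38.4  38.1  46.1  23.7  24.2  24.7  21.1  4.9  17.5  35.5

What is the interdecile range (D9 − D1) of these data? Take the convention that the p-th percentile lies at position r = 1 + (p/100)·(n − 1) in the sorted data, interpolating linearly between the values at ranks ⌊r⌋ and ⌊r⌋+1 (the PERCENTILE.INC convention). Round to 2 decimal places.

Sorted: 4.9, 17.5, 18.1, 19.7, 20.2, 21.1, 22.0, 22.3, 23.3, 23.7, 23.8, 24.2, 24.7, 29.3, 32.9, 35.5, 38.1, 38.4, 39.1, 43.9, 46.1, 46.6.
n = 22.
P10: r = 3.1; ranks 3–4 are 18.1, 19.7; interpolating gives 18.26.
P90: r = 19.9; ranks 19–20 are 39.1, 43.9; interpolating gives 43.42.
Difference: 43.42 − 18.26 = 25.16.

25.16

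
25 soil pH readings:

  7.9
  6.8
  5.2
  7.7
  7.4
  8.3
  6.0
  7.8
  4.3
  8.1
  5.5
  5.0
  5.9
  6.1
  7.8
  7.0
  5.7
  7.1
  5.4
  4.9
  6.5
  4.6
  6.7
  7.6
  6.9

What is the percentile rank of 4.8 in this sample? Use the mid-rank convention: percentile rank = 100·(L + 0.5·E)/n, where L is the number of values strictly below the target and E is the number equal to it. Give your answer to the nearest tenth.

8.0

Sorted: 4.3, 4.6, 4.9, 5.0, 5.2, 5.4, 5.5, 5.7, 5.9, 6.0, 6.1, 6.5, 6.7, 6.8, 6.9, 7.0, 7.1, 7.4, 7.6, 7.7, 7.8, 7.8, 7.9, 8.1, 8.3.
Count below 4.8: L = 2; count equal: E = 0; n = 25.
Percentile rank = 100·(2 + 0.5·0)/25 = 100·2/25 = 8.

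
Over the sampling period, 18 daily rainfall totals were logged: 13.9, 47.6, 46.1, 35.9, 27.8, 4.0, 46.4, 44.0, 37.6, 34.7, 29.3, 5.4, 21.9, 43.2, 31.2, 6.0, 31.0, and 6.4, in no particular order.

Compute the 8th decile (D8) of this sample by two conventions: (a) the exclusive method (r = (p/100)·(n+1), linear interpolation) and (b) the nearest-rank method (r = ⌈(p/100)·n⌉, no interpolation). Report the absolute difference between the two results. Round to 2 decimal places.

Sorted: 4.0, 5.4, 6.0, 6.4, 13.9, 21.9, 27.8, 29.3, 31.0, 31.2, 34.7, 35.9, 37.6, 43.2, 44.0, 46.1, 46.4, 47.6.
n = 18.
(a) r = 15.2; between ranks 15 (44.0) and 16 (46.1): 44.42.
(b) the nearest-rank method: rank 15 → 44.
|44.42 − 44| = 0.42.

0.42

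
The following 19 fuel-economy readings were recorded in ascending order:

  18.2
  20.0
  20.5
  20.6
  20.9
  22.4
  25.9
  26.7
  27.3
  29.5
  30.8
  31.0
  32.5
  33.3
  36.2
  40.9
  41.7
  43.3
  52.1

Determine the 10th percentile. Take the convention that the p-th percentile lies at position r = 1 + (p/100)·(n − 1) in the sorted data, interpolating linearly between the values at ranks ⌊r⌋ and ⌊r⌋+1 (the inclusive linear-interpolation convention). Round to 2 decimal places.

20.40

n = 19.
r = 1 + (10/100)·(19 − 1) = 1 + 1.8 = 2.8.
Rank 2 is 20.0 and rank 3 is 20.5.
Interpolate: 20.0 + 0.8·(20.5 − 20.0) = 20.0 + 0.8·0.5 = 20.4.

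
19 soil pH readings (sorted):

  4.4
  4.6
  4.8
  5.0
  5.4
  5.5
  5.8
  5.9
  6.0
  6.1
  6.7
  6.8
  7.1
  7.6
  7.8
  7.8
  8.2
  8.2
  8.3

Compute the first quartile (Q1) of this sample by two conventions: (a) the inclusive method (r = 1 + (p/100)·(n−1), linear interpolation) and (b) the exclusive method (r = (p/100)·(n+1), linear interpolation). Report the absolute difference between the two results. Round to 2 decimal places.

0.05

n = 19.
(a) r = 5.5; between ranks 5 (5.4) and 6 (5.5): 5.45.
(b) r = 5 → value at rank 5 = 5.4.
|5.45 − 5.4| = 0.05.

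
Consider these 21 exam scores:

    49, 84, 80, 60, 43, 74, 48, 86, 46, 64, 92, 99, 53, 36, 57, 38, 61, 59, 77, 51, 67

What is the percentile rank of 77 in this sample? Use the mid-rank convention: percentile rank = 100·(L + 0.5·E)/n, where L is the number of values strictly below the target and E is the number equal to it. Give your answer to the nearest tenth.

Sorted: 36, 38, 43, 46, 48, 49, 51, 53, 57, 59, 60, 61, 64, 67, 74, 77, 80, 84, 86, 92, 99.
Count below 77: L = 15; count equal: E = 1; n = 21.
Percentile rank = 100·(15 + 0.5·1)/21 = 100·15.5/21 = 73.81.

73.8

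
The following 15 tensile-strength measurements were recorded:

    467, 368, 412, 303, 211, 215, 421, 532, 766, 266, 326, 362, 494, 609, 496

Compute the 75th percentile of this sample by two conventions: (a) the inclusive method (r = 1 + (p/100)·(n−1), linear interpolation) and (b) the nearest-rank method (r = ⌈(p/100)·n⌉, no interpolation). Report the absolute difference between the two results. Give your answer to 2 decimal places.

1.00

Sorted: 211, 215, 266, 303, 326, 362, 368, 412, 421, 467, 494, 496, 532, 609, 766.
n = 15.
(a) r = 11.5; between ranks 11 (494) and 12 (496): 495.
(b) the nearest-rank method: rank 12 → 496.
|495 − 496| = 1.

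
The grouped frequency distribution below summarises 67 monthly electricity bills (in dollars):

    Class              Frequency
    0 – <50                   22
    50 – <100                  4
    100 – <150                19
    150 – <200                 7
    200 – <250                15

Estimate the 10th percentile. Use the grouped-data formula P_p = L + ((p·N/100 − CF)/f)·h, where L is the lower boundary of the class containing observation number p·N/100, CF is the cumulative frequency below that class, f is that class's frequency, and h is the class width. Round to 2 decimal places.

N = 67; target position k = 10/100 · 67 = 6.7.
Cumulative frequencies: 22, 26, 45, 52, 67.
Observation 6.7 falls in the class 0 – <50.
L = 0, CF = 0, f = 22, h = 50.
P10 = 0 + ((6.7 − 0)/22)·50 = 0 + 15.2273 = 15.2273.

15.23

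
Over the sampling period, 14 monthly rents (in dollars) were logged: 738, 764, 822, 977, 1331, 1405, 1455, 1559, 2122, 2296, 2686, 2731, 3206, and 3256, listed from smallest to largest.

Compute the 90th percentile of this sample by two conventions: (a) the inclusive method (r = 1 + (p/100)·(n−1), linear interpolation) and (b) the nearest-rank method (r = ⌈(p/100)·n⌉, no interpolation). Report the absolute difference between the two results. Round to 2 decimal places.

142.50

n = 14.
(a) r = 12.7; between ranks 12 (2731) and 13 (3206): 3063.5.
(b) the nearest-rank method: rank 13 → 3206.
|3063.5 − 3206| = 142.5.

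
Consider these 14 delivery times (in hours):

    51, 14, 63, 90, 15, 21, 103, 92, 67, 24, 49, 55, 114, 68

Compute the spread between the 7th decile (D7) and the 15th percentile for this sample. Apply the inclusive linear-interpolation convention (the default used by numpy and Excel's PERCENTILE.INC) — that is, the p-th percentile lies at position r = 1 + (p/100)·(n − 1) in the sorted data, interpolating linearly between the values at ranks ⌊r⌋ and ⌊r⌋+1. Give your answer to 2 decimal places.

49.50

Sorted: 14, 15, 21, 24, 49, 51, 55, 63, 67, 68, 90, 92, 103, 114.
n = 14.
P15: r = 2.95; ranks 2–3 are 15, 21; interpolating gives 20.7.
P70: r = 10.1; ranks 10–11 are 68, 90; interpolating gives 70.2.
Difference: 70.2 − 20.7 = 49.5.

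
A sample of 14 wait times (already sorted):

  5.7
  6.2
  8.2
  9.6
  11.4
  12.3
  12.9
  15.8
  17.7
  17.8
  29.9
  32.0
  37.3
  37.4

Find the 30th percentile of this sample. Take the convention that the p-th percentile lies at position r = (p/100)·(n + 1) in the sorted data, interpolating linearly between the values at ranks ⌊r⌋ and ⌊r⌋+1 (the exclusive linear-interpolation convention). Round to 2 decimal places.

10.50

n = 14.
r = (30/100)·(14 + 1) = 4.5.
Rank 4 is 9.6 and rank 5 is 11.4.
Interpolate: 9.6 + 0.5·(11.4 − 9.6) = 9.6 + 0.5·1.8 = 10.5.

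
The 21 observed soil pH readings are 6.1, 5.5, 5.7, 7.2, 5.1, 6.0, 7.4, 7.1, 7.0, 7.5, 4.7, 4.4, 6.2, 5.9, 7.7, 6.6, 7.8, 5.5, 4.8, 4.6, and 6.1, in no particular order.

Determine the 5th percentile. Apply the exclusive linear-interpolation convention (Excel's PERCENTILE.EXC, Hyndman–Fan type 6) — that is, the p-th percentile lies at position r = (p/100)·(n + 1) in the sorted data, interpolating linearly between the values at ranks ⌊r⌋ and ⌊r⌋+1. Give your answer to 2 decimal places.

Sorted: 4.4, 4.6, 4.7, 4.8, 5.1, 5.5, 5.5, 5.7, 5.9, 6.0, 6.1, 6.1, 6.2, 6.6, 7.0, 7.1, 7.2, 7.4, 7.5, 7.7, 7.8.
n = 21.
r = (5/100)·(21 + 1) = 1.1.
Rank 1 is 4.4 and rank 2 is 4.6.
Interpolate: 4.4 + 0.1·(4.6 − 4.4) = 4.4 + 0.1·0.2 = 4.42.

4.42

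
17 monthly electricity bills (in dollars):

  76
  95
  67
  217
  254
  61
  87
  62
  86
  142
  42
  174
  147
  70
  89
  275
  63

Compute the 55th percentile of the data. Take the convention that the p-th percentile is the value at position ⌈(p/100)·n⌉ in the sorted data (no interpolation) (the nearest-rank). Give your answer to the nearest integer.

Sorted: 42, 61, 62, 63, 67, 70, 76, 86, 87, 89, 95, 142, 147, 174, 217, 254, 275.
n = 17.
Position = ⌈55/100 · 17⌉ = ⌈9.35⌉ = 10.
The value at rank 10 is 89.

89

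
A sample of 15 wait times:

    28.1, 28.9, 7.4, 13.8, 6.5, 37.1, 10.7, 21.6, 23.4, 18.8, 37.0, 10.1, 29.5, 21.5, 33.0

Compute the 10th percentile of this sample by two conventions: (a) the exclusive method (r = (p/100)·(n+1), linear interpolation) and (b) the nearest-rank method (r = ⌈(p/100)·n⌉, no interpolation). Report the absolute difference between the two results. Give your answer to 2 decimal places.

0.36

Sorted: 6.5, 7.4, 10.1, 10.7, 13.8, 18.8, 21.5, 21.6, 23.4, 28.1, 28.9, 29.5, 33.0, 37.0, 37.1.
n = 15.
(a) r = 1.6; between ranks 1 (6.5) and 2 (7.4): 7.04.
(b) the nearest-rank method: rank 2 → 7.4.
|7.04 − 7.4| = 0.36.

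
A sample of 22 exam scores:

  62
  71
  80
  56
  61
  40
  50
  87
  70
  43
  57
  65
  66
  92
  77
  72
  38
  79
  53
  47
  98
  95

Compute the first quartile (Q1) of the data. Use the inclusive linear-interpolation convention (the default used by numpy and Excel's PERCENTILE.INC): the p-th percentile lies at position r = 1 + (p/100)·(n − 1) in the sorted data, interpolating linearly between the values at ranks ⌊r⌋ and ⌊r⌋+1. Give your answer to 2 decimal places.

Sorted: 38, 40, 43, 47, 50, 53, 56, 57, 61, 62, 65, 66, 70, 71, 72, 77, 79, 80, 87, 92, 95, 98.
n = 22.
r = 1 + (25/100)·(22 − 1) = 1 + 5.25 = 6.25.
Rank 6 is 53 and rank 7 is 56.
Interpolate: 53 + 0.25·(56 − 53) = 53 + 0.25·3 = 53.75.

53.75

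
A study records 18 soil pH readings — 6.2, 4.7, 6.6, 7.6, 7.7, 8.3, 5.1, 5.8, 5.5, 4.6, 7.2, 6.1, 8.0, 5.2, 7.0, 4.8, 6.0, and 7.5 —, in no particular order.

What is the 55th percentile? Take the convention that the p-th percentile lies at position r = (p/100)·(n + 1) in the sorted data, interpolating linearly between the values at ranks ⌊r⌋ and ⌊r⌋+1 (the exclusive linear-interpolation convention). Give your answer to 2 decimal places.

6.38

Sorted: 4.6, 4.7, 4.8, 5.1, 5.2, 5.5, 5.8, 6.0, 6.1, 6.2, 6.6, 7.0, 7.2, 7.5, 7.6, 7.7, 8.0, 8.3.
n = 18.
r = (55/100)·(18 + 1) = 10.45.
Rank 10 is 6.2 and rank 11 is 6.6.
Interpolate: 6.2 + 0.45·(6.6 − 6.2) = 6.2 + 0.45·0.4 = 6.38.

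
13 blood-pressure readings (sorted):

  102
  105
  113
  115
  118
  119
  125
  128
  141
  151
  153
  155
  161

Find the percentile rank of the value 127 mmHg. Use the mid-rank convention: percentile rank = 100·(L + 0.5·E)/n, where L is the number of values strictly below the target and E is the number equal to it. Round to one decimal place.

Count below 127: L = 7; count equal: E = 0; n = 13.
Percentile rank = 100·(7 + 0.5·0)/13 = 100·7/13 = 53.85.

53.8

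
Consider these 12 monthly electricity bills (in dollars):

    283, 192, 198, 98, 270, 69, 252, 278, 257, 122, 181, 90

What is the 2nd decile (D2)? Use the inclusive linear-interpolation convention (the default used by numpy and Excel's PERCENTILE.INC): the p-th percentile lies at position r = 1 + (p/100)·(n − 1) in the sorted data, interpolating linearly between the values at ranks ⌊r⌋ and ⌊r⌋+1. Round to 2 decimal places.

Sorted: 69, 90, 98, 122, 181, 192, 198, 252, 257, 270, 278, 283.
n = 12.
r = 1 + (20/100)·(12 − 1) = 1 + 2.2 = 3.2.
Rank 3 is 98 and rank 4 is 122.
Interpolate: 98 + 0.2·(122 − 98) = 98 + 0.2·24 = 102.8.

102.80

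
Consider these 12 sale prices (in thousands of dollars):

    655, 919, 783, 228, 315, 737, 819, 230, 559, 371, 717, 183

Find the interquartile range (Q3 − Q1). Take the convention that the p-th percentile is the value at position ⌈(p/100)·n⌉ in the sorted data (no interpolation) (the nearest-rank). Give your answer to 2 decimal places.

Sorted: 183, 228, 230, 315, 371, 559, 655, 717, 737, 783, 819, 919.
n = 12.
P25: rank ⌈25/100·12⌉ = 3 → 230.
P75: rank ⌈75/100·12⌉ = 9 → 737.
Difference: 737 − 230 = 507.

507.00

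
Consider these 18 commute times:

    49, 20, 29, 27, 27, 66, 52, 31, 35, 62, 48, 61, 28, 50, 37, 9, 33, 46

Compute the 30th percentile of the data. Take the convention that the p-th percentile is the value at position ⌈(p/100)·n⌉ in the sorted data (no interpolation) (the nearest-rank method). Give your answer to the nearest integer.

29

Sorted: 9, 20, 27, 27, 28, 29, 31, 33, 35, 37, 46, 48, 49, 50, 52, 61, 62, 66.
n = 18.
Position = ⌈30/100 · 18⌉ = ⌈5.4⌉ = 6.
The value at rank 6 is 29.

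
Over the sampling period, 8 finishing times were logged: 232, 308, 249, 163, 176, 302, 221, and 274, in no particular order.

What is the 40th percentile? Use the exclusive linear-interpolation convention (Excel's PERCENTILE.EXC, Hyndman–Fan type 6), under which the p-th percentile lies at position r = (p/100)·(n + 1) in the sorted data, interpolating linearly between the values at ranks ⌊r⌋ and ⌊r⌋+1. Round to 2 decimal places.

227.60

Sorted: 163, 176, 221, 232, 249, 274, 302, 308.
n = 8.
r = (40/100)·(8 + 1) = 3.6.
Rank 3 is 221 and rank 4 is 232.
Interpolate: 221 + 0.6·(232 − 221) = 221 + 0.6·11 = 227.6.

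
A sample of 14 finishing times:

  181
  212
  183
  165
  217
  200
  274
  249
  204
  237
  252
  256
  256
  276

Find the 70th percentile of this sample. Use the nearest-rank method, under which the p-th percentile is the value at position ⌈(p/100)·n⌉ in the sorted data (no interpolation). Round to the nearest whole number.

252

Sorted: 165, 181, 183, 200, 204, 212, 217, 237, 249, 252, 256, 256, 274, 276.
n = 14.
Position = ⌈70/100 · 14⌉ = ⌈9.8⌉ = 10.
The value at rank 10 is 252.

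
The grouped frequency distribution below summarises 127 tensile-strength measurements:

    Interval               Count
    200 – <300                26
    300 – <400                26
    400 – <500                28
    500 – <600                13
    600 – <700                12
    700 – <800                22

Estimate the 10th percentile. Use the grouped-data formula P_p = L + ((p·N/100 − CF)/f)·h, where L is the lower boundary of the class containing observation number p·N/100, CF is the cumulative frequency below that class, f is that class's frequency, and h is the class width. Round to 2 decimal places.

N = 127; target position k = 10/100 · 127 = 12.7.
Cumulative frequencies: 26, 52, 80, 93, 105, 127.
Observation 12.7 falls in the class 200 – <300.
L = 200, CF = 0, f = 26, h = 100.
P10 = 200 + ((12.7 − 0)/26)·100 = 200 + 48.8462 = 248.846.

248.85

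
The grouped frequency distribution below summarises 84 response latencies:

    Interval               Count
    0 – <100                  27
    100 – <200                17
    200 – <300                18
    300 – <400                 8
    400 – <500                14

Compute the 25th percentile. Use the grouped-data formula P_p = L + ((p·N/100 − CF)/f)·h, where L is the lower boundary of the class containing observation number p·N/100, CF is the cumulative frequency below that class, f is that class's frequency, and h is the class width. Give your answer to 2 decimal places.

77.78

N = 84; target position k = 25/100 · 84 = 21.
Cumulative frequencies: 27, 44, 62, 70, 84.
Observation 21 falls in the class 0 – <100.
L = 0, CF = 0, f = 27, h = 100.
P25 = 0 + ((21 − 0)/27)·100 = 0 + 77.7778 = 77.7778.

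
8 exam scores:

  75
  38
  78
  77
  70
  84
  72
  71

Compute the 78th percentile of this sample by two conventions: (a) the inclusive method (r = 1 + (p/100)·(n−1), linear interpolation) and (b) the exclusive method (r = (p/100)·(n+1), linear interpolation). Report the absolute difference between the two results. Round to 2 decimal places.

0.66

Sorted: 38, 70, 71, 72, 75, 77, 78, 84.
n = 8.
(a) r = 6.46; between ranks 6 (77) and 7 (78): 77.46.
(b) r = 7.02; between ranks 7 (78) and 8 (84): 78.12.
|77.46 − 78.12| = 0.66.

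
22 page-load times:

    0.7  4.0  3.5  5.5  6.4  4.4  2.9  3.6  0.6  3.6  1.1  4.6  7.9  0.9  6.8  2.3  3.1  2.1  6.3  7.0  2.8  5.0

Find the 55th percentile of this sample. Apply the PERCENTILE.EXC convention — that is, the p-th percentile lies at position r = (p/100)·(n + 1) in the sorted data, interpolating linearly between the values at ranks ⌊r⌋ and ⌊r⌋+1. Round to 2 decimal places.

3.86

Sorted: 0.6, 0.7, 0.9, 1.1, 2.1, 2.3, 2.8, 2.9, 3.1, 3.5, 3.6, 3.6, 4.0, 4.4, 4.6, 5.0, 5.5, 6.3, 6.4, 6.8, 7.0, 7.9.
n = 22.
r = (55/100)·(22 + 1) = 12.65.
Rank 12 is 3.6 and rank 13 is 4.0.
Interpolate: 3.6 + 0.65·(4.0 − 3.6) = 3.6 + 0.65·0.4 = 3.86.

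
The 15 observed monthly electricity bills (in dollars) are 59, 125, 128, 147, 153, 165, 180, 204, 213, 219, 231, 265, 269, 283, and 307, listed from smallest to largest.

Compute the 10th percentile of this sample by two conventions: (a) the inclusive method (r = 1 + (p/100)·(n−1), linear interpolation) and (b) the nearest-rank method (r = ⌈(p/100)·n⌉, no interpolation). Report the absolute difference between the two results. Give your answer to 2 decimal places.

1.20

n = 15.
(a) r = 2.4; between ranks 2 (125) and 3 (128): 126.2.
(b) the nearest-rank method: rank 2 → 125.
|126.2 − 125| = 1.2.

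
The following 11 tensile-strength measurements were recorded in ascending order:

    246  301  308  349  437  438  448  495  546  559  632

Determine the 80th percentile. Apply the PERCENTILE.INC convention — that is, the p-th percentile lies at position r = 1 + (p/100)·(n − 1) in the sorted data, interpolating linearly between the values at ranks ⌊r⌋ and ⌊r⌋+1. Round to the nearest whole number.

546

n = 11.
r = 1 + (80/100)·(11 − 1) = 1 + 8 = 9.
r is an integer, so P80 is the value at rank 9: 546.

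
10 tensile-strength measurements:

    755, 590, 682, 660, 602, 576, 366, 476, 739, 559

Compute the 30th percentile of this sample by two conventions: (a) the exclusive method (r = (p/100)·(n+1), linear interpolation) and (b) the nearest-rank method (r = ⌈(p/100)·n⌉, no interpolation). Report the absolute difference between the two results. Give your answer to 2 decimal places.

Sorted: 366, 476, 559, 576, 590, 602, 660, 682, 739, 755.
n = 10.
(a) r = 3.3; between ranks 3 (559) and 4 (576): 564.1.
(b) the nearest-rank method: rank 3 → 559.
|564.1 − 559| = 5.1.

5.10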